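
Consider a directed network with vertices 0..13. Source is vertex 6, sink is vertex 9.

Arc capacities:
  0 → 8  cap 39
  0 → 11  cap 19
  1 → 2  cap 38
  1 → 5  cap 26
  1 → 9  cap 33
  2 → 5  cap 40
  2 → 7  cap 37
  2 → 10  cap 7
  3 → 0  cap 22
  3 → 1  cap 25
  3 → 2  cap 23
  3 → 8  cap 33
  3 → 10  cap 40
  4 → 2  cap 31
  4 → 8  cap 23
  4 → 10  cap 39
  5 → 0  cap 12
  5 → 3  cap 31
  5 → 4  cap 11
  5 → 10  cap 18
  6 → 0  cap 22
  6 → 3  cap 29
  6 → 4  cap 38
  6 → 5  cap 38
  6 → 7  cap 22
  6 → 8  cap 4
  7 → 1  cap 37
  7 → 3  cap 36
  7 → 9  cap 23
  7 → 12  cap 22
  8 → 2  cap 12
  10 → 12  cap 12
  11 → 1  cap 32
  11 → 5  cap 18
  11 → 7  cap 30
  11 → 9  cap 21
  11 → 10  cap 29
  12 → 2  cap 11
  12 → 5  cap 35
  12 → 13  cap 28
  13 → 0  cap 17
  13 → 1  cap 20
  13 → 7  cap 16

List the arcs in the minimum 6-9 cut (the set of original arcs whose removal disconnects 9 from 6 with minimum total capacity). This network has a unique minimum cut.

augment #1: 6→7→9 push 22
augment #2: 6→0→11→9 push 19
augment #3: 6→3→1→9 push 25
augment #4: 6→3→2→7→9 push 1
augment #5: 6→3→2→7→1→9 push 3
augment #6: 6→4→2→7→1→9 push 5
max flow = 75; residual-reachable set from 6 gives S-side
cut edges (S→T): {(0,11), (1,9), (7,9)} total cap 75

Min-cut arcs: {(0,11), (1,9), (7,9)} (total capacity 75)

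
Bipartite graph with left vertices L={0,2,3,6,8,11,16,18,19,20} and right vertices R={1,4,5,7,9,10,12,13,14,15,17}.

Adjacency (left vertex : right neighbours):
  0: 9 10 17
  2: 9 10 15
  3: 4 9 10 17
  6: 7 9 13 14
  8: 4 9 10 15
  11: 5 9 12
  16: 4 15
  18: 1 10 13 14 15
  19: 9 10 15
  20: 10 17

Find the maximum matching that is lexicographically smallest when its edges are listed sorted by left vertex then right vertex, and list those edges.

Lex-smallest maximum matching: {(0,9), (2,10), (3,4), (6,7), (8,15), (11,5), (18,1), (20,17)}

|M| = 8 (so the lex-smallest maximum matching has 8 edges)
process left vertices in ascending order; for each, take the smallest-labelled available neighbour that still permits 8 edges overall, or leave it unmatched if none does
lex-smallest matching: {0-9, 2-10, 3-4, 6-7, 8-15, 11-5, 18-1, 20-17}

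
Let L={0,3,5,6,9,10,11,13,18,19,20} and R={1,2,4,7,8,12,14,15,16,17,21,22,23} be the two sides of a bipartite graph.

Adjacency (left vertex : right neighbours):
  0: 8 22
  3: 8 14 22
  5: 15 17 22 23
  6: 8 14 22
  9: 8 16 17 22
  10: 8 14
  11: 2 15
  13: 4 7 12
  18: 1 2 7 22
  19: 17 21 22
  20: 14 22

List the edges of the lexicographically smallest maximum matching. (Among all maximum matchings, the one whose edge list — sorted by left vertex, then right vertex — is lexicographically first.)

Lex-smallest maximum matching: {(0,8), (3,14), (5,15), (6,22), (9,16), (11,2), (13,4), (18,1), (19,17)}

|M| = 9 (so the lex-smallest maximum matching has 9 edges)
process left vertices in ascending order; for each, take the smallest-labelled available neighbour that still permits 9 edges overall, or leave it unmatched if none does
lex-smallest matching: {0-8, 3-14, 5-15, 6-22, 9-16, 11-2, 13-4, 18-1, 19-17}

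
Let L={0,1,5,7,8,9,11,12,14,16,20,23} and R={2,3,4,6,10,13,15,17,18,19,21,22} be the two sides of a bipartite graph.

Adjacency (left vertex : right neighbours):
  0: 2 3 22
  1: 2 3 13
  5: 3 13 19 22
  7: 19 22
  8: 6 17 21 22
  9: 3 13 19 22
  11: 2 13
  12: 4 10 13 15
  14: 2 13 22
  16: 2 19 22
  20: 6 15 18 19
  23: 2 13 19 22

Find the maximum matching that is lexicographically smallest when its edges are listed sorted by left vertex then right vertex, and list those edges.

|M| = 8 (so the lex-smallest maximum matching has 8 edges)
process left vertices in ascending order; for each, take the smallest-labelled available neighbour that still permits 8 edges overall, or leave it unmatched if none does
lex-smallest matching: {0-2, 1-3, 5-13, 7-19, 8-6, 9-22, 12-4, 20-15}

Lex-smallest maximum matching: {(0,2), (1,3), (5,13), (7,19), (8,6), (9,22), (12,4), (20,15)}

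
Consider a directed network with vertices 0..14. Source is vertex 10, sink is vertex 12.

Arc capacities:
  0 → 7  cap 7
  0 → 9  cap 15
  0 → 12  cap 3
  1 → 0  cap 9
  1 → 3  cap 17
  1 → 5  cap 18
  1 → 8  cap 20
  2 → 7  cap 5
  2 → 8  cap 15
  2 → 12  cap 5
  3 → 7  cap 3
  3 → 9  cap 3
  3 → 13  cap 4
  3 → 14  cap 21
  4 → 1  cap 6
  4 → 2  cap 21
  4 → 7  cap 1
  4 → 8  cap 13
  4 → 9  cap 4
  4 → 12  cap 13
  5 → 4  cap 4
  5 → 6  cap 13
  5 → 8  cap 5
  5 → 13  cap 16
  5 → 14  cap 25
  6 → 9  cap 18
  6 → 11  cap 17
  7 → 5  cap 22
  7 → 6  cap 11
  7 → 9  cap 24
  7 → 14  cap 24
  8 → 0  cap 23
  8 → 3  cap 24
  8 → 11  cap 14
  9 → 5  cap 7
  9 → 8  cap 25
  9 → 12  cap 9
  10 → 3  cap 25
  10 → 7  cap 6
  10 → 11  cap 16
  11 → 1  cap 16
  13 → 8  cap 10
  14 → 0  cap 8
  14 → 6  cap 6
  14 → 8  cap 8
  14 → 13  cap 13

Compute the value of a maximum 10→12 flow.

augment #1: 10→3→9→12 bottleneck 3, total now 3
augment #2: 10→7→9→12 bottleneck 6, total now 9
augment #3: 10→3→14→0→12 bottleneck 3, total now 12
augment #4: 10→3→7→5→4→12 bottleneck 3, total now 15
augment #5: 10→11→1→5→4→12 bottleneck 1, total now 16

Maximum flow value: 16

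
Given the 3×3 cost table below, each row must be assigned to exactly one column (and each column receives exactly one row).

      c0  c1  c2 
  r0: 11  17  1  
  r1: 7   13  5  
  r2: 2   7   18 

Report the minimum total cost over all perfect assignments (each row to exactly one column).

optimal assignment: row0→col2 (cost 1), row1→col0 (cost 7), row2→col1 (cost 7)
total = 1 + 7 + 7 = 15

Minimum assignment cost: 15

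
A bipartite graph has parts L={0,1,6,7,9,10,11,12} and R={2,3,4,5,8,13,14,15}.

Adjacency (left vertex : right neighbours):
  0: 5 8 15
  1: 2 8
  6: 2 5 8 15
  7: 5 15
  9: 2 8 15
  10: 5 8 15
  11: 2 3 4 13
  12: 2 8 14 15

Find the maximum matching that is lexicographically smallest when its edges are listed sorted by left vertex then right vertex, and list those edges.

|M| = 6 (so the lex-smallest maximum matching has 6 edges)
process left vertices in ascending order; for each, take the smallest-labelled available neighbour that still permits 6 edges overall, or leave it unmatched if none does
lex-smallest matching: {0-5, 1-2, 6-8, 7-15, 11-3, 12-14}

Lex-smallest maximum matching: {(0,5), (1,2), (6,8), (7,15), (11,3), (12,14)}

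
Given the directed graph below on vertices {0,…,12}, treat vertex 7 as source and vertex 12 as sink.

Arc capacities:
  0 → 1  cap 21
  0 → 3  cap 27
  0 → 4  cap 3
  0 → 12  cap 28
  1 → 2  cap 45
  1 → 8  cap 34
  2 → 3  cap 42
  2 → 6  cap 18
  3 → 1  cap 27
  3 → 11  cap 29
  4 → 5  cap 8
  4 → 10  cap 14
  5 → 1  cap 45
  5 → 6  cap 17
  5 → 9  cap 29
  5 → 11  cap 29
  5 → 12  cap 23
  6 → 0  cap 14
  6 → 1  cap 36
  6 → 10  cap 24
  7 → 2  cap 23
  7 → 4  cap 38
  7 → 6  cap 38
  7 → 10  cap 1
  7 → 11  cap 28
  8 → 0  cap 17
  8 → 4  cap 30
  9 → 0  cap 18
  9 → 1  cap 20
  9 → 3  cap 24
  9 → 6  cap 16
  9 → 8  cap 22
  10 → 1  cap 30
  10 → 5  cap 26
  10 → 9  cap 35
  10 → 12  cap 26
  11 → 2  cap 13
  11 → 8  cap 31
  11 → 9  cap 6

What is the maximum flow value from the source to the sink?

augment #1: 7→10→12 bottleneck 1, total now 1
augment #2: 7→4→5→12 bottleneck 8, total now 9
augment #3: 7→4→10→12 bottleneck 14, total now 23
augment #4: 7→6→0→12 bottleneck 14, total now 37
augment #5: 7→6→10→12 bottleneck 11, total now 48
augment #6: 7→6→10→5→12 bottleneck 13, total now 61
augment #7: 7→11→8→0→12 bottleneck 14, total now 75

Maximum flow value: 75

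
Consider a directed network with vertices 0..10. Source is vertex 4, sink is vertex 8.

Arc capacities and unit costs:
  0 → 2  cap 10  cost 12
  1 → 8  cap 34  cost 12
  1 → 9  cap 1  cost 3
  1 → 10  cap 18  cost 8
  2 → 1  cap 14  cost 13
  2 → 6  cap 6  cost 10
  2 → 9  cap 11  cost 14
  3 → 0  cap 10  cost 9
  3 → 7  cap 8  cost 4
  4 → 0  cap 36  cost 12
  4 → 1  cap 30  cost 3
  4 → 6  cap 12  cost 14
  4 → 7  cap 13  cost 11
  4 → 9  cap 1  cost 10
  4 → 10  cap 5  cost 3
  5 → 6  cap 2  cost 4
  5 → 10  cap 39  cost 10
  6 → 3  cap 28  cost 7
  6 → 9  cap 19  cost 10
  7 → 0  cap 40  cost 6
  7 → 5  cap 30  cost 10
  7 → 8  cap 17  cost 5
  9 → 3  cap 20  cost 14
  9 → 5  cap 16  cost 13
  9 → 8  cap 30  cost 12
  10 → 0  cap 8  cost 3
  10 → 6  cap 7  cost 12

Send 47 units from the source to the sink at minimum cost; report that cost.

Minimum cost for 47 units: 770

shortest-cost path #1: 4→1→8 push 30 @ unit cost 15 (adds 450)
shortest-cost path #2: 4→7→8 push 13 @ unit cost 16 (adds 208)
shortest-cost path #3: 4→9→8 push 1 @ unit cost 22 (adds 22)
shortest-cost path #4: 4→6→3→7→8 push 3 @ unit cost 30 (adds 90)
total cost = 770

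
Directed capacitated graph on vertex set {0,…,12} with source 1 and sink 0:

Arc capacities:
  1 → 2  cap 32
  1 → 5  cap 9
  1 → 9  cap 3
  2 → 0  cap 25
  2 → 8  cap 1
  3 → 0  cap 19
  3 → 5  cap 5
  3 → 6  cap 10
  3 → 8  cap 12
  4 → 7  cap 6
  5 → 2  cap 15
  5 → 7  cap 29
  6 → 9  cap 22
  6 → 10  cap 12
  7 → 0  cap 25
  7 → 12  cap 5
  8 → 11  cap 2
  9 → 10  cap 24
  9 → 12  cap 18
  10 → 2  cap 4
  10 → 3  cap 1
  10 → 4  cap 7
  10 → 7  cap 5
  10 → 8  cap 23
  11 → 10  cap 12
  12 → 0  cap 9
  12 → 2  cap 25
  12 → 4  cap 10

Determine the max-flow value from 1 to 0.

augment #1: 1→2→0 bottleneck 25, total now 25
augment #2: 1→5→7→0 bottleneck 9, total now 34
augment #3: 1→9→12→0 bottleneck 3, total now 37
augment #4: 1→2→8→11→10→3→0 bottleneck 1, total now 38

Maximum flow value: 38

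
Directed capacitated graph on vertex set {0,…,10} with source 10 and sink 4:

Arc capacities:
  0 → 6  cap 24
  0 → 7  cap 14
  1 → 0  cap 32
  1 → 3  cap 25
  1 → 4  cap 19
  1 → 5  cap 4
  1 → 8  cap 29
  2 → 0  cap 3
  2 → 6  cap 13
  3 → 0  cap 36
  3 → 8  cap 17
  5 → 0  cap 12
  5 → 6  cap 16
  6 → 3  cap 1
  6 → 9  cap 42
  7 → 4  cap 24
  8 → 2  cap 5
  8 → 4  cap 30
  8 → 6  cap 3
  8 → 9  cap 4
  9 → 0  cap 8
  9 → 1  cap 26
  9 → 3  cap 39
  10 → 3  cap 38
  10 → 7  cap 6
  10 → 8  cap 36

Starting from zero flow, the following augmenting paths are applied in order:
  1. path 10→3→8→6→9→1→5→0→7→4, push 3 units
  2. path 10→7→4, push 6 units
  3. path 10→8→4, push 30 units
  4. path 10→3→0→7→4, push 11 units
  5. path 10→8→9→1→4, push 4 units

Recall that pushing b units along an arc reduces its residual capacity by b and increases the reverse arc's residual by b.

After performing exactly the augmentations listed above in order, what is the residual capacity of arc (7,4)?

after path 1 (10→3→8→6→9→1→5→0→7→4, push 3): res(7,4)=21
after path 2 (10→7→4, push 6): res(7,4)=15
after path 3 (10→8→4, push 30): res(7,4)=15
after path 4 (10→3→0→7→4, push 11): res(7,4)=4
after path 5 (10→8→9→1→4, push 4): res(7,4)=4

Residual capacity of (7,4): 4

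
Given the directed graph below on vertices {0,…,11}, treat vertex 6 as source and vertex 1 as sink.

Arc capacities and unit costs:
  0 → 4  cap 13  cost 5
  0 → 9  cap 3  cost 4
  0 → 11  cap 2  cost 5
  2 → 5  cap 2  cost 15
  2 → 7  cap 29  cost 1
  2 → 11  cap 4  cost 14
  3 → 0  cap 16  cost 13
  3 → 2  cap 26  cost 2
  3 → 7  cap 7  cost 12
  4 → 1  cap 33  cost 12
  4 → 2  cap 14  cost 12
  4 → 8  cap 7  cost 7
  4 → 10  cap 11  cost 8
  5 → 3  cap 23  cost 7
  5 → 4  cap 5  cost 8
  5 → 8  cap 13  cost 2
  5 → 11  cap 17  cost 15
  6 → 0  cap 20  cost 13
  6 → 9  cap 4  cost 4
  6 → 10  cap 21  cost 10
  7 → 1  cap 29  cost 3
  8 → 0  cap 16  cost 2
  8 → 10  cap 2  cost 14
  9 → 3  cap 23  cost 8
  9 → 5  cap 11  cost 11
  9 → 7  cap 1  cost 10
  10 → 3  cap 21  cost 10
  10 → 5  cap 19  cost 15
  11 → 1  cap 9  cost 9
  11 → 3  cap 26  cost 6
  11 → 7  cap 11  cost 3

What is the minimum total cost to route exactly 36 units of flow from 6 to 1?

shortest-cost path #1: 6→9→7→1 push 1 @ unit cost 17 (adds 17)
shortest-cost path #2: 6→9→3→2→7→1 push 3 @ unit cost 18 (adds 54)
shortest-cost path #3: 6→0→11→7→1 push 2 @ unit cost 24 (adds 48)
shortest-cost path #4: 6→10→3→2→7→1 push 21 @ unit cost 26 (adds 546)
shortest-cost path #5: 6→0→4→1 push 9 @ unit cost 30 (adds 270)
total cost = 935

Minimum cost for 36 units: 935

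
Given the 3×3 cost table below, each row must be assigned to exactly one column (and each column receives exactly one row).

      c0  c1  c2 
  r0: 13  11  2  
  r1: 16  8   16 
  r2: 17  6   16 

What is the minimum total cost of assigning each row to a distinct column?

Minimum assignment cost: 24

optimal assignment: row0→col2 (cost 2), row1→col0 (cost 16), row2→col1 (cost 6)
total = 2 + 16 + 6 = 24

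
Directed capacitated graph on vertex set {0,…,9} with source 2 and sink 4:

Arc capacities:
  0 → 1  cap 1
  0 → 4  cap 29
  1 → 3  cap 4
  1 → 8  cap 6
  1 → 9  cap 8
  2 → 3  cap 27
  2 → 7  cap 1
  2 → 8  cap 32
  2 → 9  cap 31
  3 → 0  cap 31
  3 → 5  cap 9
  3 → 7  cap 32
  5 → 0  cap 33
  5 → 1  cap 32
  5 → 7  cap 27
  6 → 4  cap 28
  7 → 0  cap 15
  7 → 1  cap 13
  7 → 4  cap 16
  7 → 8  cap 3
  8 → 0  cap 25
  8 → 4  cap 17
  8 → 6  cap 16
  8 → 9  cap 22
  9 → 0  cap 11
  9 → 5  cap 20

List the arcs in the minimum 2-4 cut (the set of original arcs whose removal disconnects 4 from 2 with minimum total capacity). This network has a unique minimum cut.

Min-cut arcs: {(0,4), (7,4), (8,4), (8,6)} (total capacity 78)

augment #1: 2→7→4 push 1
augment #2: 2→8→4 push 17
augment #3: 2→3→0→4 push 27
augment #4: 2→8→0→4 push 2
augment #5: 2→8→6→4 push 13
augment #6: 2→9→5→7→4 push 15
augment #7: 2→9→0→8→6→4 push 2
augment #8: 2→9→0→1→8→6→4 push 1
max flow = 78; residual-reachable set from 2 gives S-side
cut edges (S→T): {(0,4), (7,4), (8,4), (8,6)} total cap 78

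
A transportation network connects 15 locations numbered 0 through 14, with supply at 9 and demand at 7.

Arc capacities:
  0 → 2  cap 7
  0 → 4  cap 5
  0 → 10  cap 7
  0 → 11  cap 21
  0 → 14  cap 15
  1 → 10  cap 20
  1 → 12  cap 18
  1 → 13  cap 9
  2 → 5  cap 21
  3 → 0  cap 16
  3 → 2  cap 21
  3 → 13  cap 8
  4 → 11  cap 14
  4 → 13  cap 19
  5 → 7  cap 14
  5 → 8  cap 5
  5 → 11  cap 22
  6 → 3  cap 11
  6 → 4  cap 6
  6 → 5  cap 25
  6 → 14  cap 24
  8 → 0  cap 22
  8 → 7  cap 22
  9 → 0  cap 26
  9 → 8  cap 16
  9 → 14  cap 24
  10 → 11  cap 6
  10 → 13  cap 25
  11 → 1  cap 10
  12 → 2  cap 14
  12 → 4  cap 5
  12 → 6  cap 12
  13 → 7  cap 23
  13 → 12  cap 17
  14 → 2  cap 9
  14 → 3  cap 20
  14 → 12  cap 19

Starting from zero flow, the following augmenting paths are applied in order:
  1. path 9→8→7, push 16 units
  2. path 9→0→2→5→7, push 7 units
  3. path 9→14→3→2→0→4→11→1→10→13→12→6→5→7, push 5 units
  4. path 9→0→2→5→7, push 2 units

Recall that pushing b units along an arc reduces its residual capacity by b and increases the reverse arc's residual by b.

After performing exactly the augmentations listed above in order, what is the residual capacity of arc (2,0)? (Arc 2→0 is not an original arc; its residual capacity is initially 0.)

after path 1 (9→8→7, push 16): res(2,0)=0
after path 2 (9→0→2→5→7, push 7): res(2,0)=7
after path 3 (9→14→3→2→0→4→11→1→10→13→12→6→5→7, push 5): res(2,0)=2
after path 4 (9→0→2→5→7, push 2): res(2,0)=4

Residual capacity of (2,0): 4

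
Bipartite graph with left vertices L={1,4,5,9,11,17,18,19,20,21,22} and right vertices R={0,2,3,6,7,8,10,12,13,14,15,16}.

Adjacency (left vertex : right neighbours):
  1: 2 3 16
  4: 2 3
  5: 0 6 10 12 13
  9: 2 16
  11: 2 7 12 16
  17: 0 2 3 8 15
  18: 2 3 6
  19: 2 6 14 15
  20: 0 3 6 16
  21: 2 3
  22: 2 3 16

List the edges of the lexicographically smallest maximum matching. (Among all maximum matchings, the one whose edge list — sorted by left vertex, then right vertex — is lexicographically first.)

|M| = 9 (so the lex-smallest maximum matching has 9 edges)
process left vertices in ascending order; for each, take the smallest-labelled available neighbour that still permits 9 edges overall, or leave it unmatched if none does
lex-smallest matching: {1-2, 4-3, 5-10, 9-16, 11-7, 17-8, 18-6, 19-14, 20-0}

Lex-smallest maximum matching: {(1,2), (4,3), (5,10), (9,16), (11,7), (17,8), (18,6), (19,14), (20,0)}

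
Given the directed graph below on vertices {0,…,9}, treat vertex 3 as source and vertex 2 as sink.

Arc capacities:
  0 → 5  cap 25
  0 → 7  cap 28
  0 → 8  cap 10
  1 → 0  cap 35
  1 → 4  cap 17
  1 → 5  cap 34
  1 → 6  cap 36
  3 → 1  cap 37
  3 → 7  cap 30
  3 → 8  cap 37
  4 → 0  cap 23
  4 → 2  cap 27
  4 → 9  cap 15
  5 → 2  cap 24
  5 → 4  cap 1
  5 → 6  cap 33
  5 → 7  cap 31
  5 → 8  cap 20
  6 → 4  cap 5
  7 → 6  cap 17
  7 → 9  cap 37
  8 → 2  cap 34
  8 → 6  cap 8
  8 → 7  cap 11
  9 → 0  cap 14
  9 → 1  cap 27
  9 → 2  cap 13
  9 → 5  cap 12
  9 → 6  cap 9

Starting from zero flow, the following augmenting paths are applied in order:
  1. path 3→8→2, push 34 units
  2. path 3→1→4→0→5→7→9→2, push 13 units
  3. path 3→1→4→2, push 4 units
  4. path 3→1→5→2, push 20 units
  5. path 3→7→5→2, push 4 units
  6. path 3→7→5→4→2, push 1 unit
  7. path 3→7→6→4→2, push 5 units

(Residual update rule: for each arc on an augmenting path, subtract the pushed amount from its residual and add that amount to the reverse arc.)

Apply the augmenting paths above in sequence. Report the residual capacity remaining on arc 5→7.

Residual capacity of (5,7): 23

after path 1 (3→8→2, push 34): res(5,7)=31
after path 2 (3→1→4→0→5→7→9→2, push 13): res(5,7)=18
after path 3 (3→1→4→2, push 4): res(5,7)=18
after path 4 (3→1→5→2, push 20): res(5,7)=18
after path 5 (3→7→5→2, push 4): res(5,7)=22
after path 6 (3→7→5→4→2, push 1): res(5,7)=23
after path 7 (3→7→6→4→2, push 5): res(5,7)=23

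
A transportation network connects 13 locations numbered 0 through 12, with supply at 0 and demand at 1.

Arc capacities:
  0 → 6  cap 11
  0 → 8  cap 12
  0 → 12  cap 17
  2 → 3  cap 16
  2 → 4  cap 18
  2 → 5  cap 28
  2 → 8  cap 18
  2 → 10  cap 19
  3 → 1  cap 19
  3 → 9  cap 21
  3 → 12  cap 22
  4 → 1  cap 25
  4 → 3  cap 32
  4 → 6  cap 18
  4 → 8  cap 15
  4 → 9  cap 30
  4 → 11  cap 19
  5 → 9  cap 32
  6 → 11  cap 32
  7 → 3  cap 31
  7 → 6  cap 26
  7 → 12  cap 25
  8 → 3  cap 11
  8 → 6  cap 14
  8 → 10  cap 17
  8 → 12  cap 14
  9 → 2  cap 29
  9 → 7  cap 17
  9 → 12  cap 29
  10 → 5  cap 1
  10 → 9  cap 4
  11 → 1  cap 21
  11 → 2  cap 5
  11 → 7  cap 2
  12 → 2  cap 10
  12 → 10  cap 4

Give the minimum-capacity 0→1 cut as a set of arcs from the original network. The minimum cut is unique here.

augment #1: 0→6→11→1 push 11
augment #2: 0→8→3→1 push 11
augment #3: 0→8→6→11→1 push 1
augment #4: 0→12→2→3→1 push 8
augment #5: 0→12→2→4→1 push 2
augment #6: 0→12→10→9→2→4→1 push 4
max flow = 37; residual-reachable set from 0 gives S-side
cut edges (S→T): {(0,6), (0,8), (12,2), (12,10)} total cap 37

Min-cut arcs: {(0,6), (0,8), (12,2), (12,10)} (total capacity 37)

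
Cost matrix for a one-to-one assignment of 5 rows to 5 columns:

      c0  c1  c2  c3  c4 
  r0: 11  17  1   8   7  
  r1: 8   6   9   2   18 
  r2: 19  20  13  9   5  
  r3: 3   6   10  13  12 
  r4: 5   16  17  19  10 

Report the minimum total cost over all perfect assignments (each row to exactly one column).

Minimum assignment cost: 19

optimal assignment: row0→col2 (cost 1), row1→col3 (cost 2), row2→col4 (cost 5), row3→col1 (cost 6), row4→col0 (cost 5)
total = 1 + 2 + 5 + 6 + 5 = 19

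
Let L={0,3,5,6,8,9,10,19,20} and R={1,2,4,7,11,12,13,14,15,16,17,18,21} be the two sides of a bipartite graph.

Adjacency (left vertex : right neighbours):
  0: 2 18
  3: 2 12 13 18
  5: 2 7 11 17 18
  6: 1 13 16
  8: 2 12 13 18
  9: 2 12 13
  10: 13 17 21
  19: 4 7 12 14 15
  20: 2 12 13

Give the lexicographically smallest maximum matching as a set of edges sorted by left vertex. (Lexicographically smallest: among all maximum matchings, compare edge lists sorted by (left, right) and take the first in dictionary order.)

Lex-smallest maximum matching: {(0,2), (3,12), (5,7), (6,1), (8,18), (9,13), (10,17), (19,4)}

|M| = 8 (so the lex-smallest maximum matching has 8 edges)
process left vertices in ascending order; for each, take the smallest-labelled available neighbour that still permits 8 edges overall, or leave it unmatched if none does
lex-smallest matching: {0-2, 3-12, 5-7, 6-1, 8-18, 9-13, 10-17, 19-4}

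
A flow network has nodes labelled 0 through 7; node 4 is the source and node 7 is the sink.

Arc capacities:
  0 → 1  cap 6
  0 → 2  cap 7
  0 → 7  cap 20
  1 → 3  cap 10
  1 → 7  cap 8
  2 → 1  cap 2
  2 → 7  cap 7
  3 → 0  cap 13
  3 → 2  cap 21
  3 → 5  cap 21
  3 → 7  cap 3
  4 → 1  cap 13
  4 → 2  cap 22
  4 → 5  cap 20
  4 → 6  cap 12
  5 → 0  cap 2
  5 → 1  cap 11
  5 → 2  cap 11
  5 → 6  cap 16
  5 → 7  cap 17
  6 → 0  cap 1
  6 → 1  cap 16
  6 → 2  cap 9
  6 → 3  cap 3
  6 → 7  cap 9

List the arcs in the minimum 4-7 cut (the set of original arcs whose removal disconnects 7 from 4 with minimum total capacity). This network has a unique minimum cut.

augment #1: 4→1→7 push 8
augment #2: 4→2→7 push 7
augment #3: 4→5→7 push 17
augment #4: 4→6→7 push 9
augment #5: 4→1→3→7 push 3
augment #6: 4→5→0→7 push 2
augment #7: 4→6→0→7 push 1
augment #8: 4→1→3→0→7 push 2
augment #9: 4→6→3→0→7 push 2
augment #10: 4→2→1→3→0→7 push 2
augment #11: 4→5→1→3→0→7 push 1
max flow = 54; residual-reachable set from 4 gives S-side
cut edges (S→T): {(2,1), (2,7), (4,1), (4,5), (4,6)} total cap 54

Min-cut arcs: {(2,1), (2,7), (4,1), (4,5), (4,6)} (total capacity 54)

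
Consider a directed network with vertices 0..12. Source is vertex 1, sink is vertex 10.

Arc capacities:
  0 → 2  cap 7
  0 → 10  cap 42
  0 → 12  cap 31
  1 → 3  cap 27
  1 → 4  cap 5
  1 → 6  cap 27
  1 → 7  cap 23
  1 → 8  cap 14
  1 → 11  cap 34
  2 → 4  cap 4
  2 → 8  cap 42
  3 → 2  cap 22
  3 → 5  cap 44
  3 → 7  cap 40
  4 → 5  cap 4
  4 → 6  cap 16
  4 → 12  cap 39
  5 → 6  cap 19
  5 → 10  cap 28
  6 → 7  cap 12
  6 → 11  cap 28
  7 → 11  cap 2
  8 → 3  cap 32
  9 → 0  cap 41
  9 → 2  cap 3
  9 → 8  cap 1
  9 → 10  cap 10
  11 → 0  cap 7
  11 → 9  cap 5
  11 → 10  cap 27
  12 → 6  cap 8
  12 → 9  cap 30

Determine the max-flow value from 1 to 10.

Maximum flow value: 76

augment #1: 1→11→10 bottleneck 27, total now 27
augment #2: 1→3→5→10 bottleneck 27, total now 54
augment #3: 1→4→5→10 bottleneck 1, total now 55
augment #4: 1→11→0→10 bottleneck 7, total now 62
augment #5: 1→4→12→9→10 bottleneck 4, total now 66
augment #6: 1→6→11→9→10 bottleneck 5, total now 71
augment #7: 1→8→3→2→4→12→9→10 bottleneck 1, total now 72
augment #8: 1→8→3→2→4→12→9→0→10 bottleneck 3, total now 75
augment #9: 1→8→3→5→4→12→9→0→10 bottleneck 1, total now 76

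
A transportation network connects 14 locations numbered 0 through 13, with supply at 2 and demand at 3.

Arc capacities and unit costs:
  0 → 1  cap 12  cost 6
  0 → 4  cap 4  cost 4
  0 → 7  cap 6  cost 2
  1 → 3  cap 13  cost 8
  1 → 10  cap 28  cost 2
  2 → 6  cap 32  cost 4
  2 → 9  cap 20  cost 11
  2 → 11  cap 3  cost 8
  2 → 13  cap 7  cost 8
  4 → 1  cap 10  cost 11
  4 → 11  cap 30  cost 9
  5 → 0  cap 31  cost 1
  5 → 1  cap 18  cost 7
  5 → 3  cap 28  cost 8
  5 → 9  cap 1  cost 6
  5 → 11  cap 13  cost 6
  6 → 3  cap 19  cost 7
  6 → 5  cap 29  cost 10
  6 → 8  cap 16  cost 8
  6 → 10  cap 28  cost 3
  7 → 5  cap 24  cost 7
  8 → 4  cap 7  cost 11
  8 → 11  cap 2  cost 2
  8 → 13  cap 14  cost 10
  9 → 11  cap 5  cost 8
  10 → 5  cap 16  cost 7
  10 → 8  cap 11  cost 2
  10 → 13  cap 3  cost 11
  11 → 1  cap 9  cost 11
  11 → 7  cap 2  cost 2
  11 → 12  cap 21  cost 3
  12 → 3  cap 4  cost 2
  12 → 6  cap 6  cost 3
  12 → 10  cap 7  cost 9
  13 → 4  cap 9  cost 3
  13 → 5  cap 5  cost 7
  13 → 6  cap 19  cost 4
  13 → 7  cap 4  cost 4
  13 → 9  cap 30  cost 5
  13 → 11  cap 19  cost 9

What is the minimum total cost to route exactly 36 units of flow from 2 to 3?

Minimum cost for 36 units: 551

shortest-cost path #1: 2→6→3 push 19 @ unit cost 11 (adds 209)
shortest-cost path #2: 2→11→12→3 push 3 @ unit cost 13 (adds 39)
shortest-cost path #3: 2→6→10→8→11→12→3 push 1 @ unit cost 16 (adds 16)
shortest-cost path #4: 2→6→5→3 push 12 @ unit cost 22 (adds 264)
shortest-cost path #5: 2→13→5→3 push 1 @ unit cost 23 (adds 23)
total cost = 551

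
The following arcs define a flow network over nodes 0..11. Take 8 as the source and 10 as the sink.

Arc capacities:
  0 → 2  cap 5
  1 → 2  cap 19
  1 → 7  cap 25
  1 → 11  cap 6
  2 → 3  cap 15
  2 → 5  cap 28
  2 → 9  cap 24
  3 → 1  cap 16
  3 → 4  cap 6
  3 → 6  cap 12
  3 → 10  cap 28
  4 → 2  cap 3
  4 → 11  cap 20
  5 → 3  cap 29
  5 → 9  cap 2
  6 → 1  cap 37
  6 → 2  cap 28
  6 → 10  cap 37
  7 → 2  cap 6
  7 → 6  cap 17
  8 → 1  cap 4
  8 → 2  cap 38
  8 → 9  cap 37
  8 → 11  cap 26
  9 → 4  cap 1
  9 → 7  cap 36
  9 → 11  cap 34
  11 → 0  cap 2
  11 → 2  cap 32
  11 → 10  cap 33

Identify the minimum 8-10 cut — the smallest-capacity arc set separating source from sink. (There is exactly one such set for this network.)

Min-cut arcs: {(3,6), (3,10), (7,6), (11,10)} (total capacity 90)

augment #1: 8→11→10 push 26
augment #2: 8→1→11→10 push 4
augment #3: 8→2→3→10 push 15
augment #4: 8→9→11→10 push 3
augment #5: 8→2→5→3→10 push 13
augment #6: 8→9→7→6→10 push 17
augment #7: 8→2→5→3→6→10 push 10
augment #8: 8→9→4→2→5→3→6→10 push 1
augment #9: 8→9→7→2→5→3→6→10 push 1
max flow = 90; residual-reachable set from 8 gives S-side
cut edges (S→T): {(3,6), (3,10), (7,6), (11,10)} total cap 90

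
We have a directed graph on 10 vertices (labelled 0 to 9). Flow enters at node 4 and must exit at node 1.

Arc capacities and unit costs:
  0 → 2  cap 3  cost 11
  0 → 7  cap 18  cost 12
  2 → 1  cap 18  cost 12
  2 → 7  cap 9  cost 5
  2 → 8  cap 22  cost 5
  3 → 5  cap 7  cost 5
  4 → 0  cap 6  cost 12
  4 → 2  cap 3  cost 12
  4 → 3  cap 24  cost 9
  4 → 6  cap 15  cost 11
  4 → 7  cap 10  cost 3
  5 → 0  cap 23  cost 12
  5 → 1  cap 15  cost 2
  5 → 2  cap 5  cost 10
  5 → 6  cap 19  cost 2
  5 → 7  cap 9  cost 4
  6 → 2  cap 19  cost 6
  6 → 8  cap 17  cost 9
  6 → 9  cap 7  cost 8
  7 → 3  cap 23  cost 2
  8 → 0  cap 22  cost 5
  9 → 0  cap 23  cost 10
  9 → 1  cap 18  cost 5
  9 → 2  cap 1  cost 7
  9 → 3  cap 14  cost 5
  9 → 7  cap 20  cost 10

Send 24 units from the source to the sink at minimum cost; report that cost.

shortest-cost path #1: 4→7→3→5→1 push 7 @ unit cost 12 (adds 84)
shortest-cost path #2: 4→6→9→1 push 7 @ unit cost 24 (adds 168)
shortest-cost path #3: 4→2→1 push 3 @ unit cost 24 (adds 72)
shortest-cost path #4: 4→6→2→1 push 7 @ unit cost 29 (adds 203)
total cost = 527

Minimum cost for 24 units: 527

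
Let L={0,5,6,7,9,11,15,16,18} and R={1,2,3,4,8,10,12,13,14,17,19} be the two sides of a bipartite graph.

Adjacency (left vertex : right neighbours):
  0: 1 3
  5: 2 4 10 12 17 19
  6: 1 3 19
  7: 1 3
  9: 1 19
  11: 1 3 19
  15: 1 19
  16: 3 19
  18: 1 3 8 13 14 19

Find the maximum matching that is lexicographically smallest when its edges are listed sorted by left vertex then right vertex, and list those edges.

Lex-smallest maximum matching: {(0,1), (5,2), (6,3), (9,19), (18,8)}

|M| = 5 (so the lex-smallest maximum matching has 5 edges)
process left vertices in ascending order; for each, take the smallest-labelled available neighbour that still permits 5 edges overall, or leave it unmatched if none does
lex-smallest matching: {0-1, 5-2, 6-3, 9-19, 18-8}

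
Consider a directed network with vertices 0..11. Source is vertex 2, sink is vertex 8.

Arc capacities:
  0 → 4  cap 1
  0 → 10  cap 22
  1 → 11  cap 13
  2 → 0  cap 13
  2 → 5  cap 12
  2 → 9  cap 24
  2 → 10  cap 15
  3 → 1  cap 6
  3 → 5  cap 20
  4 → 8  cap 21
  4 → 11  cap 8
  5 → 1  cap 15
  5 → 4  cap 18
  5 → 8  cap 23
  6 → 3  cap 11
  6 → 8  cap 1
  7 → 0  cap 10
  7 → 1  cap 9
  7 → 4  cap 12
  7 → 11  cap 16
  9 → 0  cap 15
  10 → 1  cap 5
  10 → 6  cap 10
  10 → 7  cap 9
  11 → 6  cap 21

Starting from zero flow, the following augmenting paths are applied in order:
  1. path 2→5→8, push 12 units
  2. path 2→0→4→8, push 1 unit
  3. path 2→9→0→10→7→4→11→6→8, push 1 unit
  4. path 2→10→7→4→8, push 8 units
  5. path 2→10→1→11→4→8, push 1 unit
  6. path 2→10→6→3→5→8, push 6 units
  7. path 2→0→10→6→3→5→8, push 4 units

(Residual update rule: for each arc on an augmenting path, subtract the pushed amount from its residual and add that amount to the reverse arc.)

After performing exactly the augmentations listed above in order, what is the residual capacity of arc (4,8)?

after path 1 (2→5→8, push 12): res(4,8)=21
after path 2 (2→0→4→8, push 1): res(4,8)=20
after path 3 (2→9→0→10→7→4→11→6→8, push 1): res(4,8)=20
after path 4 (2→10→7→4→8, push 8): res(4,8)=12
after path 5 (2→10→1→11→4→8, push 1): res(4,8)=11
after path 6 (2→10→6→3→5→8, push 6): res(4,8)=11
after path 7 (2→0→10→6→3→5→8, push 4): res(4,8)=11

Residual capacity of (4,8): 11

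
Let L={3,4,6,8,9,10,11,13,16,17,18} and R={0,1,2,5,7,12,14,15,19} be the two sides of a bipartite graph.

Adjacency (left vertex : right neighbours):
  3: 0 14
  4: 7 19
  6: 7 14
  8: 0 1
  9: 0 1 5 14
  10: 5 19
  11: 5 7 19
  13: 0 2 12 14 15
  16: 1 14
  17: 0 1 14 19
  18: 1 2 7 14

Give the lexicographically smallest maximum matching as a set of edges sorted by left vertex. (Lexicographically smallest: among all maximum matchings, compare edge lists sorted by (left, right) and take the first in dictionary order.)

Lex-smallest maximum matching: {(3,0), (4,7), (6,14), (8,1), (9,5), (10,19), (13,12), (18,2)}

|M| = 8 (so the lex-smallest maximum matching has 8 edges)
process left vertices in ascending order; for each, take the smallest-labelled available neighbour that still permits 8 edges overall, or leave it unmatched if none does
lex-smallest matching: {3-0, 4-7, 6-14, 8-1, 9-5, 10-19, 13-12, 18-2}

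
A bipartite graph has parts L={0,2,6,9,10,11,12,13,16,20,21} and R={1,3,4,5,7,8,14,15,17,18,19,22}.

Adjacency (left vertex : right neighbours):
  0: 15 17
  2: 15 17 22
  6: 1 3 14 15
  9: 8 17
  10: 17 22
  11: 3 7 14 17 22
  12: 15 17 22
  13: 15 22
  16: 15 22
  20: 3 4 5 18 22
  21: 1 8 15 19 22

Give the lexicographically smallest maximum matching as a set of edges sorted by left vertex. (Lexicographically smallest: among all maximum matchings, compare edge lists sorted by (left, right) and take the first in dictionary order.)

Lex-smallest maximum matching: {(0,15), (2,17), (6,1), (9,8), (10,22), (11,3), (20,4), (21,19)}

|M| = 8 (so the lex-smallest maximum matching has 8 edges)
process left vertices in ascending order; for each, take the smallest-labelled available neighbour that still permits 8 edges overall, or leave it unmatched if none does
lex-smallest matching: {0-15, 2-17, 6-1, 9-8, 10-22, 11-3, 20-4, 21-19}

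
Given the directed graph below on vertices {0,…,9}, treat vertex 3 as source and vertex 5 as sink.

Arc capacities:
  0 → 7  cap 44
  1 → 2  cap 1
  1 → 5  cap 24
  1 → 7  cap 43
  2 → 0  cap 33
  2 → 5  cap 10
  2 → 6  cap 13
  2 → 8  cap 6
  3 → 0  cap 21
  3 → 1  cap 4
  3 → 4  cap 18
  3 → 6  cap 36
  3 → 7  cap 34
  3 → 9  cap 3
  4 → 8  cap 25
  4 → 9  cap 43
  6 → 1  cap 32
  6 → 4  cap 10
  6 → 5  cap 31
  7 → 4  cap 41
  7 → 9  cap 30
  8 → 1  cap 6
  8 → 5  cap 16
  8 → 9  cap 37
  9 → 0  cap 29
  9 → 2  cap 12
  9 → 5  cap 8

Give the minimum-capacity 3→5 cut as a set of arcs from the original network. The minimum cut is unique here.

augment #1: 3→1→5 push 4
augment #2: 3→6→5 push 31
augment #3: 3→9→5 push 3
augment #4: 3→4→8→5 push 16
augment #5: 3→4→9→5 push 2
augment #6: 3→6→1→5 push 5
augment #7: 3→7→9→5 push 3
augment #8: 3→7→9→2→5 push 10
augment #9: 3→7→4→8→1→5 push 6
augment #10: 3→7→9→2→6→1→5 push 2
max flow = 82; residual-reachable set from 3 gives S-side
cut edges (S→T): {(3,1), (3,6), (8,1), (8,5), (9,2), (9,5)} total cap 82

Min-cut arcs: {(3,1), (3,6), (8,1), (8,5), (9,2), (9,5)} (total capacity 82)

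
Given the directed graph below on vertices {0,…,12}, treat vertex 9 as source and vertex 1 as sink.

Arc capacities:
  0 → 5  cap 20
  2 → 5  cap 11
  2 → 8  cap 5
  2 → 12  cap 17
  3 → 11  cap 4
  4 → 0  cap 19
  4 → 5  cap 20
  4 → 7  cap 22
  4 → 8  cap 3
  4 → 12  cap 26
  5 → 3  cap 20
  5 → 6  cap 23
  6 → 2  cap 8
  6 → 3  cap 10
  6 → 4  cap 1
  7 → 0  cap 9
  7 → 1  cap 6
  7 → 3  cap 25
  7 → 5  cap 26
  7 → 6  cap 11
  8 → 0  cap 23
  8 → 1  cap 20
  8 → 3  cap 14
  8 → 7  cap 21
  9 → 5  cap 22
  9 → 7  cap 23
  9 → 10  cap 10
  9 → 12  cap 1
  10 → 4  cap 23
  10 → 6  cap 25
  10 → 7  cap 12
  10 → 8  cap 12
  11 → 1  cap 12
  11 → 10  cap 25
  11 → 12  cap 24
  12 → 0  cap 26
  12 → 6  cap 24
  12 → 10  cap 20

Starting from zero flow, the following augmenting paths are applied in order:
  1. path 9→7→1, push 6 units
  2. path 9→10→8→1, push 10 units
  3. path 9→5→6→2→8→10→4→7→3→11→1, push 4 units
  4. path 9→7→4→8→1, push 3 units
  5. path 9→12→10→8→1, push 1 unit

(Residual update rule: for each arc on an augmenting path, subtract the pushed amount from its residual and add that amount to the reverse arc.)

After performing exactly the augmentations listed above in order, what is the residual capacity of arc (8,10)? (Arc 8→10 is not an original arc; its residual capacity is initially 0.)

after path 1 (9→7→1, push 6): res(8,10)=0
after path 2 (9→10→8→1, push 10): res(8,10)=10
after path 3 (9→5→6→2→8→10→4→7→3→11→1, push 4): res(8,10)=6
after path 4 (9→7→4→8→1, push 3): res(8,10)=6
after path 5 (9→12→10→8→1, push 1): res(8,10)=7

Residual capacity of (8,10): 7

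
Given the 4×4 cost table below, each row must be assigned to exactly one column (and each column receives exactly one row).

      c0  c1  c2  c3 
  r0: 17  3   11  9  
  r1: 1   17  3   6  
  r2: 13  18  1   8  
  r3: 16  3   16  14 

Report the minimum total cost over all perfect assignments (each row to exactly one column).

Minimum assignment cost: 14

optimal assignment: row0→col3 (cost 9), row1→col0 (cost 1), row2→col2 (cost 1), row3→col1 (cost 3)
total = 9 + 1 + 1 + 3 = 14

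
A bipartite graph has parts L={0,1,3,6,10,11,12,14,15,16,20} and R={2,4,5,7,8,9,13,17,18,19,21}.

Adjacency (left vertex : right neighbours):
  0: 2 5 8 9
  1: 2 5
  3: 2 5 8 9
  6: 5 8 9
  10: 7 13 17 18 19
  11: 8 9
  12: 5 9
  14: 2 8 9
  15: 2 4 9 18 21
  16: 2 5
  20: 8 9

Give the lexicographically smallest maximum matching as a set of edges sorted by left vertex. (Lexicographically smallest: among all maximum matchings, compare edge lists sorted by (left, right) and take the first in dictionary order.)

Lex-smallest maximum matching: {(0,2), (1,5), (3,8), (6,9), (10,7), (15,4)}

|M| = 6 (so the lex-smallest maximum matching has 6 edges)
process left vertices in ascending order; for each, take the smallest-labelled available neighbour that still permits 6 edges overall, or leave it unmatched if none does
lex-smallest matching: {0-2, 1-5, 3-8, 6-9, 10-7, 15-4}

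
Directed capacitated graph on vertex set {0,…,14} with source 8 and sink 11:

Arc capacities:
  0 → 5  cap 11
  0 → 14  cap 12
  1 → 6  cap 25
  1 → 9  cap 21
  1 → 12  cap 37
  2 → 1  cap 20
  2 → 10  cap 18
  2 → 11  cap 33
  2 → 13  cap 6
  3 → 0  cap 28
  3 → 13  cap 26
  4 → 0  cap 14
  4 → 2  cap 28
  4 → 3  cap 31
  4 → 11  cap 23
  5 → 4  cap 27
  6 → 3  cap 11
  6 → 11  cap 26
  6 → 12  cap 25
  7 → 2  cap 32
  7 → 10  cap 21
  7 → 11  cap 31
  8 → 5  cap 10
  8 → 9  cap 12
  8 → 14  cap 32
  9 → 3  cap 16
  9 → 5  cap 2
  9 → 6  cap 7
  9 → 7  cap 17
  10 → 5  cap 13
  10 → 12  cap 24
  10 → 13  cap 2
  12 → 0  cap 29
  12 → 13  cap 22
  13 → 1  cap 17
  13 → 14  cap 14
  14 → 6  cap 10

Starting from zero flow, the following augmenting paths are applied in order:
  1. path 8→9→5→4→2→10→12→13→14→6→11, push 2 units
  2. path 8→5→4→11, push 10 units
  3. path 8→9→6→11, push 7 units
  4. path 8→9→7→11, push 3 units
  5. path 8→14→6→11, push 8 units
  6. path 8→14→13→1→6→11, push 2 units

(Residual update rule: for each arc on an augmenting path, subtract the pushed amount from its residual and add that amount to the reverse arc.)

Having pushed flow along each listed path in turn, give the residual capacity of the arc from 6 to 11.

Residual capacity of (6,11): 7

after path 1 (8→9→5→4→2→10→12→13→14→6→11, push 2): res(6,11)=24
after path 2 (8→5→4→11, push 10): res(6,11)=24
after path 3 (8→9→6→11, push 7): res(6,11)=17
after path 4 (8→9→7→11, push 3): res(6,11)=17
after path 5 (8→14→6→11, push 8): res(6,11)=9
after path 6 (8→14→13→1→6→11, push 2): res(6,11)=7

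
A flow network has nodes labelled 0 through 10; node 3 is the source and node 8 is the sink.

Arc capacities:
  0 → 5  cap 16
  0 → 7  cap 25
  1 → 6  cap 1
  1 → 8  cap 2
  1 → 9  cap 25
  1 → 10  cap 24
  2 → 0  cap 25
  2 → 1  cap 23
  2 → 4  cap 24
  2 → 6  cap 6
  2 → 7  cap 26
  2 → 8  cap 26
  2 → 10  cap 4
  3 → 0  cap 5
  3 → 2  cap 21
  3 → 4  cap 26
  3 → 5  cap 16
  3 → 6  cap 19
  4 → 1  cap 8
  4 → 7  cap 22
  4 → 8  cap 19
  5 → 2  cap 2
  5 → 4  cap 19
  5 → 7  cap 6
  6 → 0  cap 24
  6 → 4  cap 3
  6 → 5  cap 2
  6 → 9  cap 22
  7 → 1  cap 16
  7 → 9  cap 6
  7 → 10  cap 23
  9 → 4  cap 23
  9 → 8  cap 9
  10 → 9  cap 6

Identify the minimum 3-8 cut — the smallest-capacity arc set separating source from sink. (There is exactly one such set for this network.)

Min-cut arcs: {(1,8), (3,2), (4,8), (5,2), (9,8)} (total capacity 53)

augment #1: 3→2→8 push 21
augment #2: 3→4→8 push 19
augment #3: 3→4→1→8 push 2
augment #4: 3→5→2→8 push 2
augment #5: 3→6→9→8 push 9
max flow = 53; residual-reachable set from 3 gives S-side
cut edges (S→T): {(1,8), (3,2), (4,8), (5,2), (9,8)} total cap 53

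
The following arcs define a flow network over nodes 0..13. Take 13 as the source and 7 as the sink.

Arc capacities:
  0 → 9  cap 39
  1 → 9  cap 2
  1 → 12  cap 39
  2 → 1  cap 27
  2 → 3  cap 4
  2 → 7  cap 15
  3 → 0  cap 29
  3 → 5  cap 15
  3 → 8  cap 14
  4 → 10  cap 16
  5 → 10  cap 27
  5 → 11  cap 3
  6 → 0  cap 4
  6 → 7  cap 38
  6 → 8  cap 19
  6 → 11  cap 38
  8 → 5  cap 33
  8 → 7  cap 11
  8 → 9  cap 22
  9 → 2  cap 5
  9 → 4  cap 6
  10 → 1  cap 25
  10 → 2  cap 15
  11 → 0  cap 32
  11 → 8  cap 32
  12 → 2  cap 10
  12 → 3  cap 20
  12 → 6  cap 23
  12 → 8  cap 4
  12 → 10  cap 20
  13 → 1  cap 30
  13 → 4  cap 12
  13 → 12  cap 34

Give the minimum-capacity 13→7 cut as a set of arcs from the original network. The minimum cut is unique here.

augment #1: 13→12→2→7 push 10
augment #2: 13→12→6→7 push 23
augment #3: 13→12→8→7 push 1
augment #4: 13→1→9→2→7 push 2
augment #5: 13→1→12→8→7 push 3
augment #6: 13→4→10→2→7 push 3
augment #7: 13→1→12→3→8→7 push 7
max flow = 49; residual-reachable set from 13 gives S-side
cut edges (S→T): {(2,7), (8,7), (12,6)} total cap 49

Min-cut arcs: {(2,7), (8,7), (12,6)} (total capacity 49)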